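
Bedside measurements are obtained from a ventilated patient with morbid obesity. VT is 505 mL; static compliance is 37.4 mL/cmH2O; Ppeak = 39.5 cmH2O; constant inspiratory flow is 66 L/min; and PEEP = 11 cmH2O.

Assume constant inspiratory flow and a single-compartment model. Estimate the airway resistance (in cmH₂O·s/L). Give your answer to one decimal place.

Flow: 66 L/min ÷ 60 = 1.1 L/s.
Equation of motion (constant flow): PIP = Vt/C + R·V̇ + PEEP.
R·V̇ = PIP − Vt/C − PEEP = 39.5 − 505/37.4 − 11 = 39.5 − 13.503 − 11 = 14.997 cmH2O.
R = 14.997 / 1.1 = 13.634 cmH2O·s/L.

13.6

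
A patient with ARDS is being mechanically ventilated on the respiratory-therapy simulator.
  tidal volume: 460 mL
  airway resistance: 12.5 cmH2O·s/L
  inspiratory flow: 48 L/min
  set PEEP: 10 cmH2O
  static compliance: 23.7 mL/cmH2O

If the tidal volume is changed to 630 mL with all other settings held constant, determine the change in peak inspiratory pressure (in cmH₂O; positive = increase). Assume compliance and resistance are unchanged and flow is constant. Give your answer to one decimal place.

PIP = Vt/C + R·V̇ + PEEP (constant-flow equation of motion).
Only the elastic term changes: ΔPIP = ΔVt / C = (630 − 460) / 23.7 = 7.173 cmH2O.

7.2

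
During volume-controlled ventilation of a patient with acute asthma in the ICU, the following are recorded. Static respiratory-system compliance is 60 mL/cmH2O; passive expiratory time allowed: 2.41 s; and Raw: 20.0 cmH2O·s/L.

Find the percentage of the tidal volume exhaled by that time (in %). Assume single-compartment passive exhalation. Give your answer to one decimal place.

τ = R × C = 20.0 × 60 mL/cmH2O = 20.0 × 0.060 L/cmH2O = 1.2 s.
Passive exhalation: V(t)/V₀ = e^(−t/τ) = e^(−2.41/1.2) = 0.1342.
Fraction exhaled = 1 − 0.1342 = 0.8658 → 86.58%.

86.6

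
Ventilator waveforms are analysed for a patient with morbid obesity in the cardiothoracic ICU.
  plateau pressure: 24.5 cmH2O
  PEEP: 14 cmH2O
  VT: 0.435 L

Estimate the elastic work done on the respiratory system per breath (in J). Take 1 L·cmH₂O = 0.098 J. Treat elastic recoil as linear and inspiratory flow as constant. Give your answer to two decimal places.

Elastic work ≈ ½ × (Pplat − PEEP) × Vt = 0.5 × (24.5 − 14) × 0.435 L = 0.5 × 10.5 × 0.435 = 2.284 L·cmH2O.
× 0.098 J/(L·cmH2O) → 0.2238 J.

0.22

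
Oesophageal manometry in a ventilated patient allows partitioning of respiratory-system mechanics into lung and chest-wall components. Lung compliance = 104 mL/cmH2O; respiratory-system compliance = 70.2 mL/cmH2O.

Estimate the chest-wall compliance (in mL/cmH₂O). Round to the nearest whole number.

216

1/Ccw = 1/Crs − 1/CL.
1/Ccw = 1/70.2 − 1/104 = 0.00463.
Ccw = 215.98 mL/cmH2O.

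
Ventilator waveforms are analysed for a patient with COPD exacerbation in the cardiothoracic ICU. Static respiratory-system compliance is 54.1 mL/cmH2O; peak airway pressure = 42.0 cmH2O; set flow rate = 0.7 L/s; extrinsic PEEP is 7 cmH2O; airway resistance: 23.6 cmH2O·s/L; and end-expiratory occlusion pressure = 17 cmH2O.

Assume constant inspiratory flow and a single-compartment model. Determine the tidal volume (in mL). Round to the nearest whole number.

Total PEEP = 17 cmH2O (set 7 + intrinsic 10); this is the baseline alveolar pressure.
Equation of motion (constant flow): PIP = Vt/C + R·V̇ + PEEP.
Vt/C = PIP − R·V̇ − PEEP = 42.0 − 16.52 − 17 = 8.48 cmH2O.
Vt = C × 8.48 = 54.1 × 8.48 = 458.77 mL.

459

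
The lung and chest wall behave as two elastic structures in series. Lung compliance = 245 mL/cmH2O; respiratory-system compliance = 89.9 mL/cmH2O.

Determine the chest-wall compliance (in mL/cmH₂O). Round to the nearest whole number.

1/Ccw = 1/Crs − 1/CL.
1/Ccw = 1/89.9 − 1/245 = 0.007042.
Ccw = 142.01 mL/cmH2O.

142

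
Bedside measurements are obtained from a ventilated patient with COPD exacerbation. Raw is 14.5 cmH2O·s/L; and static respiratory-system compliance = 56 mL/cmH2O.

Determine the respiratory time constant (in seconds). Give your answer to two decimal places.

τ = R × C = 14.5 × 56 mL/cmH2O = 14.5 × 0.056 L/cmH2O = 0.812 s.

0.81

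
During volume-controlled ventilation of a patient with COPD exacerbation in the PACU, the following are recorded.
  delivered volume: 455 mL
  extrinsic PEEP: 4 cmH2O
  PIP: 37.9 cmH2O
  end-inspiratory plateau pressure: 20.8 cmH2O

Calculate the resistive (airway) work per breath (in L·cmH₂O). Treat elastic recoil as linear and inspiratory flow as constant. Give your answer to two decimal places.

With constant inspiratory flow the resistive pressure is constant at PIP − Pplat = 37.9 − 20.8 = 17.1 cmH2O, so resistive work = 17.1 × 0.455 = 7.781 L·cmH2O.

7.78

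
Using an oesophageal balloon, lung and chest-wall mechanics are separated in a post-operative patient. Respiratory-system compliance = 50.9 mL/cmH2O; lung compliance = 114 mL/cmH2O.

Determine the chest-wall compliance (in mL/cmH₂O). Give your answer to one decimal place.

92.0

1/Ccw = 1/Crs − 1/CL.
1/Ccw = 1/50.9 − 1/114 = 0.01087.
Ccw = 91.996 mL/cmH2O.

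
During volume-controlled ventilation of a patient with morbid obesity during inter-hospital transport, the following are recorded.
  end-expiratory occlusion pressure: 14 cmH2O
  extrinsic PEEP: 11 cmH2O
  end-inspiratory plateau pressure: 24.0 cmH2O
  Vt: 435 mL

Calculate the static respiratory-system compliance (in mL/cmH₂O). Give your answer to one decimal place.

43.5

End-expiratory occlusion gives total PEEP = 14 cmH2O (intrinsic PEEP = 14 − 11 = 3). Use total PEEP for the elastic gradient.
Cstat = Vt / (Pplat − PEEPtotal) = 435 / (24.0 − 14) = 435 / 10.0 = 43.5 mL/cmH2O.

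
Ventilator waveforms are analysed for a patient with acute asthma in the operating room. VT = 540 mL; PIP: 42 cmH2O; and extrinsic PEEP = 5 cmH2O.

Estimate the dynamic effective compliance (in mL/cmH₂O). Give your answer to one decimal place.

Dynamic compliance = Vt / (PIP − PEEP) = 540 / (42 − 5) = 540 / 37.0 = 14.595 mL/cmH2O.

14.6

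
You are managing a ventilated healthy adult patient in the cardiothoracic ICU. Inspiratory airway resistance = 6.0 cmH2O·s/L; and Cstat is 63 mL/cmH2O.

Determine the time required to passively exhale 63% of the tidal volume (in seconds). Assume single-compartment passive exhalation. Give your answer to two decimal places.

τ = R × C = 6.0 × 63 mL/cmH2O = 6.0 × 0.063 L/cmH2O = 0.378 s.
Exhaled fraction f = 1 − e^(−t/τ) → t = −τ·ln(1 − f) = −0.378·ln(0.37) = 0.3758 s.

0.38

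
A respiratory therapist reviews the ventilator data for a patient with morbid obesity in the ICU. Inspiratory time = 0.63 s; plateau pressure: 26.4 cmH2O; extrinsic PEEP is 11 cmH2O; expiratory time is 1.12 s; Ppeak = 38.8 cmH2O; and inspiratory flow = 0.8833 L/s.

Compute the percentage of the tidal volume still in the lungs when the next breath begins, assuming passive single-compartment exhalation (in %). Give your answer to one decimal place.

Vt = flow × Ti = 0.8833 L/s × 0.63 s × 1000 mL/L = 556.48 mL.
R = (PIP − Pplat)/V̇ = (38.8 − 26.4) / 0.8833 = 12.4/0.8833 = 14.038 cmH2O·s/L.
C = Vt/(Pplat − PEEP) = 556.48 / (26.4 − 11) = 556.48/15.4 = 36.135 mL/cmH2O.
τ = R × C = 14.038 × 0.03614 L/cmH2O = 0.5073 s.
Fraction remaining at end-expiration = e^(−Te/τ) = e^(−1.12/0.5073) = 0.1099 → 10.99%.

11.0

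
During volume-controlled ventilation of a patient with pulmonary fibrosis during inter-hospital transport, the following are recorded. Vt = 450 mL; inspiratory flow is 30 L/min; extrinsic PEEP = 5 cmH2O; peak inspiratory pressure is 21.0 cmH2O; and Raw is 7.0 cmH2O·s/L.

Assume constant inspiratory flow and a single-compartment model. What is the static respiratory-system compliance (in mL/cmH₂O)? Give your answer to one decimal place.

Flow: 30 L/min ÷ 60 = 0.5 L/s.
Equation of motion (constant flow): PIP = Vt/C + R·V̇ + PEEP.
Vt/C = PIP − R·V̇ − PEEP = 21.0 − 7.0×0.5 − 5 = 21.0 − 3.5 − 5 = 12.5 cmH2O.
C = Vt / 12.5 = 450 / 12.5 = 36.0 mL/cmH2O.

36.0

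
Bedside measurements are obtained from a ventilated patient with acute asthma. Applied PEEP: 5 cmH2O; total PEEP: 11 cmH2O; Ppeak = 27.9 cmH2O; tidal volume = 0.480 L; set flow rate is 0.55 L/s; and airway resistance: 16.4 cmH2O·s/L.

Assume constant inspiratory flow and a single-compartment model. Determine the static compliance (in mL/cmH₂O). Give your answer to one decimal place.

60.9

Total PEEP = 11 cmH2O (set 5 + intrinsic 6); this is the baseline alveolar pressure.
Equation of motion (constant flow): PIP = Vt/C + R·V̇ + PEEP.
Vt/C = PIP − R·V̇ − PEEP = 27.9 − 16.4×0.55 − 11 = 27.9 − 9.02 − 11 = 7.88 cmH2O.
C = Vt / 7.88 = 480 / 7.88 = 60.914 mL/cmH2O.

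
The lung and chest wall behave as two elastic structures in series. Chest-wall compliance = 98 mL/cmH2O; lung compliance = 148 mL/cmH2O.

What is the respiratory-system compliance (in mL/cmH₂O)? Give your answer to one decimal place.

Lung and chest wall are elastances in series: 1/Crs = 1/CL + 1/Ccw.
1/Crs = 1/148 + 1/98 = 0.01696.
Crs = 58.962 mL/cmH2O.

59.0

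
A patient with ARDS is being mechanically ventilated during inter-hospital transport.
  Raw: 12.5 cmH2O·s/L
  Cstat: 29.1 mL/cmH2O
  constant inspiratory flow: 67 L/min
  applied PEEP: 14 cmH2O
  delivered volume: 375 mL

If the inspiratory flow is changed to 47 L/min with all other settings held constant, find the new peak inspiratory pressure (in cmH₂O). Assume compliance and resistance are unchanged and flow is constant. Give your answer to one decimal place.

36.7

Flow: 67 L/min ÷ 60 = 1.1167 L/s.
New flow: 47 L/min ÷ 60 = 0.7833 L/s.
PIP = Vt/C + R·V̇ + PEEP (constant-flow equation of motion).
Only the resistive term changes: ΔPIP = R × ΔV̇ = 12.5 × (0.7833 − 1.1167) = 12.5 × -0.3334 = -4.168 cmH2O.
Original PIP = 375/29.1 + 12.5×1.1167 + 14 = 40.845 cmH2O; new PIP = 40.845 + (-4.168) = 36.677 cmH2O.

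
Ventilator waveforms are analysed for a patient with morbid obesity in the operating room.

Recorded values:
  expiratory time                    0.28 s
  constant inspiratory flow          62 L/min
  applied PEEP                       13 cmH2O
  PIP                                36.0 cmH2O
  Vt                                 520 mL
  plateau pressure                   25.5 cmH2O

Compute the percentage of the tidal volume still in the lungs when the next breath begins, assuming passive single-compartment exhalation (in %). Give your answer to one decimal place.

51.6

Flow: 62 L/min ÷ 60 = 1.0333 L/s.
R = (PIP − Pplat)/V̇ = (36.0 − 25.5) / 1.0333 = 10.5/1.0333 = 10.162 cmH2O·s/L.
C = Vt/(Pplat − PEEP) = 520.0 / (25.5 − 13) = 520.0/12.5 = 41.6 mL/cmH2O.
τ = R × C = 10.162 × 0.0416 L/cmH2O = 0.4227 s.
Fraction remaining at end-expiration = e^(−Te/τ) = e^(−0.28/0.4227) = 0.5156 → 51.56%.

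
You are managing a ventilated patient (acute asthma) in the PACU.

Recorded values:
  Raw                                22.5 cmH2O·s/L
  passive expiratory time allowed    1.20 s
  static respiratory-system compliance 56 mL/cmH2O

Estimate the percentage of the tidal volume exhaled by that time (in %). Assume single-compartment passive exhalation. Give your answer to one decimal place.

τ = R × C = 22.5 × 56 mL/cmH2O = 22.5 × 0.056 L/cmH2O = 1.26 s.
Passive exhalation: V(t)/V₀ = e^(−t/τ) = e^(−1.20/1.26) = 0.3858.
Fraction exhaled = 1 − 0.3858 = 0.6142 → 61.42%.

61.4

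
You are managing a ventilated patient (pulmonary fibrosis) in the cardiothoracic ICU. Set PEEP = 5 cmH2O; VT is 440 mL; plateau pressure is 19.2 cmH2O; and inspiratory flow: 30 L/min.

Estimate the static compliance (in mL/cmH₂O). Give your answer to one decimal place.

31.0

Cstat = Vt / (Pplat − PEEP) = 440 / (19.2 − 5) = 440 / 14.2 = 30.986 mL/cmH2O.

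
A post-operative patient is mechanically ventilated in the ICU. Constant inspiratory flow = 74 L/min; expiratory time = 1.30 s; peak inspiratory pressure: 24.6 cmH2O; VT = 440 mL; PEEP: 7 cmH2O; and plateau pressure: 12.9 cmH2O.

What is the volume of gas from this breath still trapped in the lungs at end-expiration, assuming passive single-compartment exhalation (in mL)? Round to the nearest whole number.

Flow: 74 L/min ÷ 60 = 1.2333 L/s.
R = (PIP − Pplat)/V̇ = (24.6 − 12.9) / 1.2333 = 11.7/1.2333 = 9.487 cmH2O·s/L.
C = Vt/(Pplat − PEEP) = 440.0 / (12.9 − 7) = 440.0/5.9 = 74.576 mL/cmH2O.
τ = R × C = 9.487 × 0.07458 L/cmH2O = 0.7075 s.
Fraction remaining = e^(−Te/τ) = e^(−1.30/0.7075) = 0.1592.
Trapped volume = 440.0 × 0.1592 = 70.048 mL.

70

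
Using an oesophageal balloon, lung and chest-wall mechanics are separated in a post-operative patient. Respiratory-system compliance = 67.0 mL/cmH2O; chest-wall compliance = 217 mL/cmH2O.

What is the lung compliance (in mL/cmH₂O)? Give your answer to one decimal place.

1/CL = 1/Crs − 1/Ccw.
1/CL = 1/67.0 − 1/217 = 0.01032.
CL = 96.899 mL/cmH2O.

96.9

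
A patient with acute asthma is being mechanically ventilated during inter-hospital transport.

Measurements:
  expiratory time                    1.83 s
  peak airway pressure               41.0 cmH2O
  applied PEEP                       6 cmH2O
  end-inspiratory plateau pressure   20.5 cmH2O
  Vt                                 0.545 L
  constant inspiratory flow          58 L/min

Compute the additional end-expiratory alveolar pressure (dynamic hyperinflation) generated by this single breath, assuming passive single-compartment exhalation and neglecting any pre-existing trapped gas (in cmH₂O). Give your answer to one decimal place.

1.5

Flow: 58 L/min ÷ 60 = 0.9667 L/s.
R = (PIP − Pplat)/V̇ = (41.0 − 20.5) / 0.9667 = 20.5/0.9667 = 21.206 cmH2O·s/L.
C = Vt/(Pplat − PEEP) = 545.0 / (20.5 − 6) = 545.0/14.5 = 37.586 mL/cmH2O.
τ = R × C = 21.206 × 0.03759 L/cmH2O = 0.7971 s.
Fraction remaining = e^(−Te/τ) = e^(−1.83/0.7971) = 0.1007; trapped volume = 545.0 × 0.1007 = 54.882 mL.
Additional alveolar pressure from trapping ≈ V_trapped / C = 54.882 / 37.586 = 1.46 cmH2O.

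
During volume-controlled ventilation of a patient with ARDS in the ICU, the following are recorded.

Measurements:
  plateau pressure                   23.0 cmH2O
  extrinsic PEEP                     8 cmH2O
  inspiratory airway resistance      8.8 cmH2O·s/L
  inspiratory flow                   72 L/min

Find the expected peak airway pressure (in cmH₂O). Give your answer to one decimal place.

33.6

Flow: 72 L/min ÷ 60 = 1.2 L/s.
PIP = Pplat + Raw × flow = 23.0 + 8.8 × 1.2 = 23.0 + 10.56 = 33.56 cmH2O.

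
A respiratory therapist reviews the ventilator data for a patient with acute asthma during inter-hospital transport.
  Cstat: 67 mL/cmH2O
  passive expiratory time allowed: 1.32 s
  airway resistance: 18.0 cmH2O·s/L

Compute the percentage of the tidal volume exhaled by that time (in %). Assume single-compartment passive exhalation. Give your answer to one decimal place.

τ = R × C = 18.0 × 67 mL/cmH2O = 18.0 × 0.067 L/cmH2O = 1.206 s.
Passive exhalation: V(t)/V₀ = e^(−t/τ) = e^(−1.32/1.206) = 0.3347.
Fraction exhaled = 1 − 0.3347 = 0.6653 → 66.53%.

66.5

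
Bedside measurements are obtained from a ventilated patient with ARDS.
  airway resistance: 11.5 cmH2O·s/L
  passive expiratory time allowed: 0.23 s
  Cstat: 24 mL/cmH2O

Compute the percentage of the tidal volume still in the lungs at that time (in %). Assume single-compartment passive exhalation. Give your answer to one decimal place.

43.5

τ = R × C = 11.5 × 24 mL/cmH2O = 11.5 × 0.024 L/cmH2O = 0.276 s.
Passive exhalation: V(t)/V₀ = e^(−t/τ) = e^(−0.23/0.276) = 0.4346.
Fraction remaining = 0.4346 → 43.46%.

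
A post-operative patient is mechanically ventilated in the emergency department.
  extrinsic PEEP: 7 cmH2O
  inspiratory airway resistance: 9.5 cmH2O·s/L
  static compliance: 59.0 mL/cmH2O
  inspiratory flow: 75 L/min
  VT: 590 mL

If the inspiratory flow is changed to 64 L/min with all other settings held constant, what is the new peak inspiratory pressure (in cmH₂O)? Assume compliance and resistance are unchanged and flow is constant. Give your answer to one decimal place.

Flow: 75 L/min ÷ 60 = 1.25 L/s.
New flow: 64 L/min ÷ 60 = 1.0667 L/s.
PIP = Vt/C + R·V̇ + PEEP (constant-flow equation of motion).
Only the resistive term changes: ΔPIP = R × ΔV̇ = 9.5 × (1.0667 − 1.25) = 9.5 × -0.1833 = -1.741 cmH2O.
Original PIP = 590/59.0 + 9.5×1.25 + 7 = 28.875 cmH2O; new PIP = 28.875 + (-1.741) = 27.134 cmH2O.

27.1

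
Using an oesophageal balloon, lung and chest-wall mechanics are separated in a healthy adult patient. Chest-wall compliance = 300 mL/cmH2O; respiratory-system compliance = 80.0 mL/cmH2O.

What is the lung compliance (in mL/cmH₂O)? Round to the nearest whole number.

1/CL = 1/Crs − 1/Ccw.
1/CL = 1/80.0 − 1/300 = 0.009167.
CL = 109.09 mL/cmH2O.

109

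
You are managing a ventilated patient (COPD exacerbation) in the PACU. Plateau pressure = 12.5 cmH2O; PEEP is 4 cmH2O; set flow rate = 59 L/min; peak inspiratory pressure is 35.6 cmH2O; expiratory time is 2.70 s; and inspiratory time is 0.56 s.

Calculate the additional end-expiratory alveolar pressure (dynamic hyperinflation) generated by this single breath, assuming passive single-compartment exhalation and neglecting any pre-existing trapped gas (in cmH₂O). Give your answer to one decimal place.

1.4

Flow: 59 L/min ÷ 60 = 0.9833 L/s.
Vt = flow × Ti = 0.9833 L/s × 0.56 s × 1000 mL/L = 550.65 mL.
R = (PIP − Pplat)/V̇ = (35.6 − 12.5) / 0.9833 = 23.1/0.9833 = 23.492 cmH2O·s/L.
C = Vt/(Pplat − PEEP) = 550.65 / (12.5 − 4) = 550.65/8.5 = 64.782 mL/cmH2O.
τ = R × C = 23.492 × 0.06478 L/cmH2O = 1.522 s.
Fraction remaining = e^(−Te/τ) = e^(−2.70/1.522) = 0.1697; trapped volume = 550.65 × 0.1697 = 93.445 mL.
Additional alveolar pressure from trapping ≈ V_trapped / C = 93.445 / 64.782 = 1.442 cmH2O.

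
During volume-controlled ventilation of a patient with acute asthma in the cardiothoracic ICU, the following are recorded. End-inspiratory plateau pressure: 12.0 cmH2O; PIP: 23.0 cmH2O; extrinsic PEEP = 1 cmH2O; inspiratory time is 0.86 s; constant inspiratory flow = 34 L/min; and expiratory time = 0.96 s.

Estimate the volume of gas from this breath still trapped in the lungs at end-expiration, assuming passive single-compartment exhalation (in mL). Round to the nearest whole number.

160

Flow: 34 L/min ÷ 60 = 0.5667 L/s.
Vt = flow × Ti = 0.5667 L/s × 0.86 s × 1000 mL/L = 487.36 mL.
R = (PIP − Pplat)/V̇ = (23.0 − 12.0) / 0.5667 = 11.0/0.5667 = 19.411 cmH2O·s/L.
C = Vt/(Pplat − PEEP) = 487.36 / (12.0 − 1) = 487.36/11.0 = 44.305 mL/cmH2O.
τ = R × C = 19.411 × 0.04431 L/cmH2O = 0.8601 s.
Fraction remaining = e^(−Te/τ) = e^(−0.96/0.8601) = 0.3275.
Trapped volume = 487.36 × 0.3275 = 159.61 mL.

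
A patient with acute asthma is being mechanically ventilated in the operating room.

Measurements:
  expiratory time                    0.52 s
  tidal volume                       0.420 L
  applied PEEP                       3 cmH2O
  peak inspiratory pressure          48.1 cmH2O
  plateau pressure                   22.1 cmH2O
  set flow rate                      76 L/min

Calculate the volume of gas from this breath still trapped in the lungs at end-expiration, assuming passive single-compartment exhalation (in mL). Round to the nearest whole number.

Flow: 76 L/min ÷ 60 = 1.2667 L/s.
R = (PIP − Pplat)/V̇ = (48.1 − 22.1) / 1.2667 = 26.0/1.2667 = 20.526 cmH2O·s/L.
C = Vt/(Pplat − PEEP) = 420.0 / (22.1 − 3) = 420.0/19.1 = 21.99 mL/cmH2O.
τ = R × C = 20.526 × 0.02199 L/cmH2O = 0.4514 s.
Fraction remaining = e^(−Te/τ) = e^(−0.52/0.4514) = 0.316.
Trapped volume = 420.0 × 0.316 = 132.72 mL.

133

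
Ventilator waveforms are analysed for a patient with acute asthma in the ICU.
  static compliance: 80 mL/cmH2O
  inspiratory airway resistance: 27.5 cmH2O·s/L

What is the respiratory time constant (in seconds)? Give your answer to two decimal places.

2.20

τ = R × C = 27.5 × 80 mL/cmH2O = 27.5 × 0.080 L/cmH2O = 2.2 s.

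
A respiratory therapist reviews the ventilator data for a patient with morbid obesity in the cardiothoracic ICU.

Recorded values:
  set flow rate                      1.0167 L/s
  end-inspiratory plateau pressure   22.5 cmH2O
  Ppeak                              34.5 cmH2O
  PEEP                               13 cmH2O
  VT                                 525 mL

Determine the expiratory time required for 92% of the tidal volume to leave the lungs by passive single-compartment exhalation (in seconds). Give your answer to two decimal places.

1.65

R = (PIP − Pplat)/V̇ = (34.5 − 22.5) / 1.0167 = 12.0/1.0167 = 11.803 cmH2O·s/L.
C = Vt/(Pplat − PEEP) = 525.0 / (22.5 − 13) = 525.0/9.5 = 55.263 mL/cmH2O.
τ = R × C = 11.803 × 0.05526 L/cmH2O = 0.6522 s.
t = −τ·ln(1 − 0.92) = −0.6522·ln(0.08) = 1.647 s.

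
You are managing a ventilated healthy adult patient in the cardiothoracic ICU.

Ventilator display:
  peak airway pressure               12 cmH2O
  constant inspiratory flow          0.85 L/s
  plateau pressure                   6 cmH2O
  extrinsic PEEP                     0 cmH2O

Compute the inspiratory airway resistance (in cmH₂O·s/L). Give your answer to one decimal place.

Raw = (PIP − Pplat) / flow = (12 − 6) / 0.85 = 6.0 / 0.85 = 7.059 cmH2O·s/L.

7.1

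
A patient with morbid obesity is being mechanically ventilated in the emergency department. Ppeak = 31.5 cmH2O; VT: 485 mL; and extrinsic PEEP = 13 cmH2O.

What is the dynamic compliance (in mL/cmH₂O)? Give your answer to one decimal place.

Dynamic compliance = Vt / (PIP − PEEP) = 485 / (31.5 − 13) = 485 / 18.5 = 26.216 mL/cmH2O.

26.2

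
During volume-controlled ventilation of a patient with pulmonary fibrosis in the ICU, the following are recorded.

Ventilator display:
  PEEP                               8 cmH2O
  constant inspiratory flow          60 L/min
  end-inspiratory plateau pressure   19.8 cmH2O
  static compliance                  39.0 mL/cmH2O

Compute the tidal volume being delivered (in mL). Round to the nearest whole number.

460

Vt = Cstat × (Pplat − PEEP) = 39.0 × (19.8 − 8) = 39.0 × 11.8 = 460.2 mL.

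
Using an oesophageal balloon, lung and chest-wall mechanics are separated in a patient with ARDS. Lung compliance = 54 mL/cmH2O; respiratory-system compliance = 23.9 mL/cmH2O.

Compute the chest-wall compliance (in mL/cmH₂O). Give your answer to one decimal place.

1/Ccw = 1/Crs − 1/CL.
1/Ccw = 1/23.9 − 1/54 = 0.02332.
Ccw = 42.882 mL/cmH2O.

42.9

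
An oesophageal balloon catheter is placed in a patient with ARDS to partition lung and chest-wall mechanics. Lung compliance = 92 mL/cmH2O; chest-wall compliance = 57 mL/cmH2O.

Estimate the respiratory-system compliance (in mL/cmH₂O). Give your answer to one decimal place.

35.2

Lung and chest wall are elastances in series: 1/Crs = 1/CL + 1/Ccw.
1/Crs = 1/92 + 1/57 = 0.02841.
Crs = 35.199 mL/cmH2O.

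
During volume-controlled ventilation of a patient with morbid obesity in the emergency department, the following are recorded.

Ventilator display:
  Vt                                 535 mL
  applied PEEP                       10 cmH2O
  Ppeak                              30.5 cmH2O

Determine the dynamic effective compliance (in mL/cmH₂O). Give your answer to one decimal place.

Dynamic compliance = Vt / (PIP − PEEP) = 535 / (30.5 − 10) = 535 / 20.5 = 26.098 mL/cmH2O.

26.1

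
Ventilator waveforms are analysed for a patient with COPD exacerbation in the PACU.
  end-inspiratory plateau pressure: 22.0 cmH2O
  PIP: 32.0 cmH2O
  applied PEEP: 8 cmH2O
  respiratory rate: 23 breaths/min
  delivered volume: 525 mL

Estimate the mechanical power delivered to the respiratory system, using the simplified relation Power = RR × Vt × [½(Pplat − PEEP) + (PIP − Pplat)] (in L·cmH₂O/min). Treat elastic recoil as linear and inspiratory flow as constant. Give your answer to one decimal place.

205.3

Per-breath work = Vt × [½(Pplat−PEEP) + (PIP−Pplat)] = 0.525 × [0.5×14.0 + 10.0] = 0.525 × 17.0 = 8.925 L·cmH2O.
Power = 23 × 8.925 = 205.28 L·cmH2O/min.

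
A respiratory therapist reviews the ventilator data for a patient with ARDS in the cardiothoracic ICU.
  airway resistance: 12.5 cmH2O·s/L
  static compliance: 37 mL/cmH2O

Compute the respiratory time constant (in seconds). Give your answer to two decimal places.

0.46

τ = R × C = 12.5 × 37 mL/cmH2O = 12.5 × 0.037 L/cmH2O = 0.4625 s.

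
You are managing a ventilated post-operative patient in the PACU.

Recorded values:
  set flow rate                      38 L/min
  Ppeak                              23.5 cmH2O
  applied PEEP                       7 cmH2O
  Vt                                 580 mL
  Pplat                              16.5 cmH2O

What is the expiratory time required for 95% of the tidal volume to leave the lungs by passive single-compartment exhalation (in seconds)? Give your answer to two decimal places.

2.02

Flow: 38 L/min ÷ 60 = 0.6333 L/s.
R = (PIP − Pplat)/V̇ = (23.5 − 16.5) / 0.6333 = 7.0/0.6333 = 11.053 cmH2O·s/L.
C = Vt/(Pplat − PEEP) = 580.0 / (16.5 − 7) = 580.0/9.5 = 61.053 mL/cmH2O.
τ = R × C = 11.053 × 0.06105 L/cmH2O = 0.6748 s.
t = −τ·ln(1 − 0.95) = −0.6748·ln(0.05) = 2.022 s.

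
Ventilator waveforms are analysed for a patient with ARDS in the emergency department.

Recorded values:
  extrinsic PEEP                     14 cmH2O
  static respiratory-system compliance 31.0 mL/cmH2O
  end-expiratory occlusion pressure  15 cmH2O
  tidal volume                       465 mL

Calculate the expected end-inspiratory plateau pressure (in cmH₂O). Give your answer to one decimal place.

30.0

End-expiratory occlusion gives total PEEP = 15 cmH2O (intrinsic PEEP = 15 − 14 = 1). Use total PEEP for the elastic gradient.
Pplat = PEEPtotal + Vt / Cstat = 15 + 465 / 31.0 = 15 + 15.0 = 30.0 cmH2O.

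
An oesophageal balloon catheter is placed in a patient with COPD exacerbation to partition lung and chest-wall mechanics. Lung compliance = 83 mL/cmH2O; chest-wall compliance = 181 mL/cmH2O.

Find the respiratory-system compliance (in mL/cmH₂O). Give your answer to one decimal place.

56.9

Lung and chest wall are elastances in series: 1/Crs = 1/CL + 1/Ccw.
1/Crs = 1/83 + 1/181 = 0.01757.
Crs = 56.915 mL/cmH2O.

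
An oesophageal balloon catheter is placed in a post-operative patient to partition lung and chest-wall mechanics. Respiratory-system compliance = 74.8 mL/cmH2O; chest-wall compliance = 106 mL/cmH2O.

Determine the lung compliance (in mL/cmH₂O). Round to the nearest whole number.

254

1/CL = 1/Crs − 1/Ccw.
1/CL = 1/74.8 − 1/106 = 0.003935.
CL = 254.13 mL/cmH2O.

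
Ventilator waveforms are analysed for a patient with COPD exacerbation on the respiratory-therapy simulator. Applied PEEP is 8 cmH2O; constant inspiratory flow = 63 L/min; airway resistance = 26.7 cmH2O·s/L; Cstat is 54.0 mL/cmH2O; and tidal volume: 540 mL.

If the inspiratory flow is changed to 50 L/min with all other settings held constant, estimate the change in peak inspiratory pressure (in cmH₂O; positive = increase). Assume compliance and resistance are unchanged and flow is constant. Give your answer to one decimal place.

Flow: 63 L/min ÷ 60 = 1.05 L/s.
New flow: 50 L/min ÷ 60 = 0.8333 L/s.
PIP = Vt/C + R·V̇ + PEEP (constant-flow equation of motion).
Only the resistive term changes: ΔPIP = R × ΔV̇ = 26.7 × (0.8333 − 1.05) = 26.7 × -0.2167 = -5.786 cmH2O.

-5.8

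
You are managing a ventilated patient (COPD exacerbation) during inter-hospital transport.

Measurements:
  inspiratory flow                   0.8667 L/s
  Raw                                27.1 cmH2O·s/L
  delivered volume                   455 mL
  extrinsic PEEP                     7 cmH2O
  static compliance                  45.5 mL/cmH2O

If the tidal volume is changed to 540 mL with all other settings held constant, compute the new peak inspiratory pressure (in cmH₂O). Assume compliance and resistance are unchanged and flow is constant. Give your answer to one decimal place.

42.4

PIP = Vt/C + R·V̇ + PEEP (constant-flow equation of motion).
Only the elastic term changes: ΔPIP = ΔVt / C = (540 − 455) / 45.5 = 1.868 cmH2O.
Original PIP = 455/45.5 + 27.1×0.8667 + 7 = 40.488 cmH2O; new PIP = 40.488 + (1.868) = 42.356 cmH2O.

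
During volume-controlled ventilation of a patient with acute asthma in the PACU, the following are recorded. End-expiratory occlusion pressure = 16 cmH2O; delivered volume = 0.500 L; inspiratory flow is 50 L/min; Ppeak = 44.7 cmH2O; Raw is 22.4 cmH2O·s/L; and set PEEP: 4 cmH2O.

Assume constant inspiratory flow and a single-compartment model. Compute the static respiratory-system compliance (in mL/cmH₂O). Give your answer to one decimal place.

49.8

Flow: 50 L/min ÷ 60 = 0.8333 L/s.
Total PEEP = 16 cmH2O (set 4 + intrinsic 12); this is the baseline alveolar pressure.
Equation of motion (constant flow): PIP = Vt/C + R·V̇ + PEEP.
Vt/C = PIP − R·V̇ − PEEP = 44.7 − 22.4×0.8333 − 16 = 44.7 − 18.666 − 16 = 10.034 cmH2O.
C = Vt / 10.034 = 500 / 10.034 = 49.831 mL/cmH2O.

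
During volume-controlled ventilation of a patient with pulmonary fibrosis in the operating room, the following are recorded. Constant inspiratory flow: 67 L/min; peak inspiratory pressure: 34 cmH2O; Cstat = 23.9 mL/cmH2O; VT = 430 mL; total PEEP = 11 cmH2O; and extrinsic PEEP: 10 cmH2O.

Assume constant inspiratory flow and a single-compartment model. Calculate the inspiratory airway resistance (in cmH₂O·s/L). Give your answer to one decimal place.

4.5

Flow: 67 L/min ÷ 60 = 1.1167 L/s.
Total PEEP = 11 cmH2O (set 10 + intrinsic 1); this is the baseline alveolar pressure.
Equation of motion (constant flow): PIP = Vt/C + R·V̇ + PEEP.
R·V̇ = PIP − Vt/C − PEEP = 34 − 430/23.9 − 11 = 34 − 17.992 − 11 = 5.008 cmH2O.
R = 5.008 / 1.1167 = 4.485 cmH2O·s/L.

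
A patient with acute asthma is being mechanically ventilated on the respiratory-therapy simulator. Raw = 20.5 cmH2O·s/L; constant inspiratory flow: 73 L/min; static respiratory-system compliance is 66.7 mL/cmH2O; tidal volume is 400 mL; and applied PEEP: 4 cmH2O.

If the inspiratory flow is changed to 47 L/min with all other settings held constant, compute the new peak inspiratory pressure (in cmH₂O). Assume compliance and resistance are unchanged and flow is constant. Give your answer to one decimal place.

Flow: 73 L/min ÷ 60 = 1.2167 L/s.
New flow: 47 L/min ÷ 60 = 0.7833 L/s.
PIP = Vt/C + R·V̇ + PEEP (constant-flow equation of motion).
Only the resistive term changes: ΔPIP = R × ΔV̇ = 20.5 × (0.7833 − 1.2167) = 20.5 × -0.4334 = -8.885 cmH2O.
Original PIP = 400/66.7 + 20.5×1.2167 + 4 = 34.939 cmH2O; new PIP = 34.939 + (-8.885) = 26.054 cmH2O.

26.1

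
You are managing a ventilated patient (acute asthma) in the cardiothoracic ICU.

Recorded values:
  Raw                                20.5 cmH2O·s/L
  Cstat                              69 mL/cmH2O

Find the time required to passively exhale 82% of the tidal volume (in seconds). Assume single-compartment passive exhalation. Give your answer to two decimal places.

τ = R × C = 20.5 × 69 mL/cmH2O = 20.5 × 0.069 L/cmH2O = 1.415 s.
Exhaled fraction f = 1 − e^(−t/τ) → t = −τ·ln(1 − f) = −1.415·ln(0.18) = 2.426 s.

2.43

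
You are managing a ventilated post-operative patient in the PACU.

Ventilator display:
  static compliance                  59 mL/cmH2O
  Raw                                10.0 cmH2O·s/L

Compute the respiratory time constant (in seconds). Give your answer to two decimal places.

0.59

τ = R × C = 10.0 × 59 mL/cmH2O = 10.0 × 0.059 L/cmH2O = 0.59 s.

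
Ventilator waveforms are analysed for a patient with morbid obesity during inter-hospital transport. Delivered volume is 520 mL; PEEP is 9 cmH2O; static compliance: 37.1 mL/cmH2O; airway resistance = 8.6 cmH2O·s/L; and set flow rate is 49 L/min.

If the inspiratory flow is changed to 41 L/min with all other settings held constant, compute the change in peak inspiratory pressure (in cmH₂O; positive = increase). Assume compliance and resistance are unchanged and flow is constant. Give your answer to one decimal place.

Flow: 49 L/min ÷ 60 = 0.8167 L/s.
New flow: 41 L/min ÷ 60 = 0.6833 L/s.
PIP = Vt/C + R·V̇ + PEEP (constant-flow equation of motion).
Only the resistive term changes: ΔPIP = R × ΔV̇ = 8.6 × (0.6833 − 0.8167) = 8.6 × -0.1334 = -1.147 cmH2O.

-1.1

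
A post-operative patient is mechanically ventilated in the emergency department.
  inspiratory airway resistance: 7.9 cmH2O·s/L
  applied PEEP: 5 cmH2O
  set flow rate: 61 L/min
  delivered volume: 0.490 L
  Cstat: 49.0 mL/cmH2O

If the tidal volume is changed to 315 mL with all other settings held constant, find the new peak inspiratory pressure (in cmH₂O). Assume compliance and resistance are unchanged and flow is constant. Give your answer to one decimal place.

19.5

Flow: 61 L/min ÷ 60 = 1.0167 L/s.
PIP = Vt/C + R·V̇ + PEEP (constant-flow equation of motion).
Only the elastic term changes: ΔPIP = ΔVt / C = (315 − 490) / 49.0 = -3.571 cmH2O.
Original PIP = 490/49.0 + 7.9×1.0167 + 5 = 23.032 cmH2O; new PIP = 23.032 + (-3.571) = 19.461 cmH2O.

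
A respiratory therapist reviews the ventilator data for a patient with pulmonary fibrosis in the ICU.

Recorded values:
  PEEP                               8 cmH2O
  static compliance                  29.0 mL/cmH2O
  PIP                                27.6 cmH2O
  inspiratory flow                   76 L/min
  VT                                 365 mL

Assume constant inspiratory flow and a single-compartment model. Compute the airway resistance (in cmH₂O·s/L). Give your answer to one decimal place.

Flow: 76 L/min ÷ 60 = 1.2667 L/s.
Equation of motion (constant flow): PIP = Vt/C + R·V̇ + PEEP.
R·V̇ = PIP − Vt/C − PEEP = 27.6 − 365/29.0 − 8 = 27.6 − 12.586 − 8 = 7.014 cmH2O.
R = 7.014 / 1.2667 = 5.537 cmH2O·s/L.

5.5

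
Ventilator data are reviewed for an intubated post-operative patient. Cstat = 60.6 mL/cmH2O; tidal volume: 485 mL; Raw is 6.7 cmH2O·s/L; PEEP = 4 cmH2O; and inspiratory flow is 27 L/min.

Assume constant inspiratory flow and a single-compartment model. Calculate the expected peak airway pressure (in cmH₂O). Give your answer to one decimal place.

Flow: 27 L/min ÷ 60 = 0.45 L/s.
Equation of motion (constant flow): PIP = Vt/C + R·V̇ + PEEP.
PIP = 485/60.6 + 6.7×0.45 + 4 = 8.003 + 3.015 + 4 = 15.018 cmH2O.

15.0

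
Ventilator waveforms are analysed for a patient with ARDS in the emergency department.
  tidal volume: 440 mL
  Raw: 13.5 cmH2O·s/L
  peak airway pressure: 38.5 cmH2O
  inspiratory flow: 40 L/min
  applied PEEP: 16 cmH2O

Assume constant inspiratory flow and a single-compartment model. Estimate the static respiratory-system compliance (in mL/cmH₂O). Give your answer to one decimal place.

32.6

Flow: 40 L/min ÷ 60 = 0.6667 L/s.
Equation of motion (constant flow): PIP = Vt/C + R·V̇ + PEEP.
Vt/C = PIP − R·V̇ − PEEP = 38.5 − 13.5×0.6667 − 16 = 38.5 − 9.0 − 16 = 13.5 cmH2O.
C = Vt / 13.5 = 440 / 13.5 = 32.593 mL/cmH2O.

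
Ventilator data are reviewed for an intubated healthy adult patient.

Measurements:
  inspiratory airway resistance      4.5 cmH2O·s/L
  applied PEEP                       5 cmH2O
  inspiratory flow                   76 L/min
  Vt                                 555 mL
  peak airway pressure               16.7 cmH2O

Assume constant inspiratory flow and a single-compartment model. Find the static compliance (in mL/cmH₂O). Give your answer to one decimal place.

92.5

Flow: 76 L/min ÷ 60 = 1.2667 L/s.
Equation of motion (constant flow): PIP = Vt/C + R·V̇ + PEEP.
Vt/C = PIP − R·V̇ − PEEP = 16.7 − 4.5×1.2667 − 5 = 16.7 − 5.7 − 5 = 6.0 cmH2O.
C = Vt / 6.0 = 555 / 6.0 = 92.5 mL/cmH2O.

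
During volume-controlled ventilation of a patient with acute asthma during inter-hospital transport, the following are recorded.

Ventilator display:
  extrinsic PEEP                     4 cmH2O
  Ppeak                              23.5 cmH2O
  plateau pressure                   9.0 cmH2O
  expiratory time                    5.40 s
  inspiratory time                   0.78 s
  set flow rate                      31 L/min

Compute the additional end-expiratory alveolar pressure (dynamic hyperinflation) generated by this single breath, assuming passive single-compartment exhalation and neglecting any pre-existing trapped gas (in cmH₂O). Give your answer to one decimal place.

0.5

Flow: 31 L/min ÷ 60 = 0.5167 L/s.
Vt = flow × Ti = 0.5167 L/s × 0.78 s × 1000 mL/L = 403.03 mL.
R = (PIP − Pplat)/V̇ = (23.5 − 9.0) / 0.5167 = 14.5/0.5167 = 28.063 cmH2O·s/L.
C = Vt/(Pplat − PEEP) = 403.03 / (9.0 − 4) = 403.03/5.0 = 80.606 mL/cmH2O.
τ = R × C = 28.063 × 0.08061 L/cmH2O = 2.262 s.
Fraction remaining = e^(−Te/τ) = e^(−5.40/2.262) = 0.09188; trapped volume = 403.03 × 0.09188 = 37.03 mL.
Additional alveolar pressure from trapping ≈ V_trapped / C = 37.03 / 80.606 = 0.4594 cmH2O.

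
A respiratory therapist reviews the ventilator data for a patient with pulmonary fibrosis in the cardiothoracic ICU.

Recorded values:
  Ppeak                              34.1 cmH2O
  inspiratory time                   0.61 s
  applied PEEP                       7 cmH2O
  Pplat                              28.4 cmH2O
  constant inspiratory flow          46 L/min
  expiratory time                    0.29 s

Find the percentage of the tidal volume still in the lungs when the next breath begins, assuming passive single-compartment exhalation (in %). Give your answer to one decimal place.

16.8

Flow: 46 L/min ÷ 60 = 0.7667 L/s.
Vt = flow × Ti = 0.7667 L/s × 0.61 s × 1000 mL/L = 467.69 mL.
R = (PIP − Pplat)/V̇ = (34.1 − 28.4) / 0.7667 = 5.7/0.7667 = 7.434 cmH2O·s/L.
C = Vt/(Pplat − PEEP) = 467.69 / (28.4 − 7) = 467.69/21.4 = 21.855 mL/cmH2O.
τ = R × C = 7.434 × 0.02186 L/cmH2O = 0.1625 s.
Fraction remaining at end-expiration = e^(−Te/τ) = e^(−0.29/0.1625) = 0.1679 → 16.79%.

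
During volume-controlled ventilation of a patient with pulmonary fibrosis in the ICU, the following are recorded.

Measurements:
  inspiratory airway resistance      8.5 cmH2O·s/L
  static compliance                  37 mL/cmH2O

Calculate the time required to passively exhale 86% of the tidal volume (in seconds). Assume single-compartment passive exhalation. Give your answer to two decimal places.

τ = R × C = 8.5 × 37 mL/cmH2O = 8.5 × 0.037 L/cmH2O = 0.3145 s.
Exhaled fraction f = 1 − e^(−t/τ) → t = −τ·ln(1 − f) = −0.3145·ln(0.14) = 0.6183 s.

0.62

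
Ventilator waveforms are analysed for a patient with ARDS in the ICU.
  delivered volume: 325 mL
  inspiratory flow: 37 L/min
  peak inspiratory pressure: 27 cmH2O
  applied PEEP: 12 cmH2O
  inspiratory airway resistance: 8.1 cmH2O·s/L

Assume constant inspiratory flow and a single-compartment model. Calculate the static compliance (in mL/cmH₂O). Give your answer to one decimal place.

Flow: 37 L/min ÷ 60 = 0.6167 L/s.
Equation of motion (constant flow): PIP = Vt/C + R·V̇ + PEEP.
Vt/C = PIP − R·V̇ − PEEP = 27 − 8.1×0.6167 − 12 = 27 − 4.995 − 12 = 10.005 cmH2O.
C = Vt / 10.005 = 325 / 10.005 = 32.484 mL/cmH2O.

32.5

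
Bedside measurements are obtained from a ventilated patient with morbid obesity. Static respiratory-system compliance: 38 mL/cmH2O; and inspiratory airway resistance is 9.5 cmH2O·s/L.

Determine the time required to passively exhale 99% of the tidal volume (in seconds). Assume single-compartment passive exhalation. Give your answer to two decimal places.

1.66

τ = R × C = 9.5 × 38 mL/cmH2O = 9.5 × 0.038 L/cmH2O = 0.361 s.
Exhaled fraction f = 1 − e^(−t/τ) → t = −τ·ln(1 − f) = −0.361·ln(0.01) = 1.662 s.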